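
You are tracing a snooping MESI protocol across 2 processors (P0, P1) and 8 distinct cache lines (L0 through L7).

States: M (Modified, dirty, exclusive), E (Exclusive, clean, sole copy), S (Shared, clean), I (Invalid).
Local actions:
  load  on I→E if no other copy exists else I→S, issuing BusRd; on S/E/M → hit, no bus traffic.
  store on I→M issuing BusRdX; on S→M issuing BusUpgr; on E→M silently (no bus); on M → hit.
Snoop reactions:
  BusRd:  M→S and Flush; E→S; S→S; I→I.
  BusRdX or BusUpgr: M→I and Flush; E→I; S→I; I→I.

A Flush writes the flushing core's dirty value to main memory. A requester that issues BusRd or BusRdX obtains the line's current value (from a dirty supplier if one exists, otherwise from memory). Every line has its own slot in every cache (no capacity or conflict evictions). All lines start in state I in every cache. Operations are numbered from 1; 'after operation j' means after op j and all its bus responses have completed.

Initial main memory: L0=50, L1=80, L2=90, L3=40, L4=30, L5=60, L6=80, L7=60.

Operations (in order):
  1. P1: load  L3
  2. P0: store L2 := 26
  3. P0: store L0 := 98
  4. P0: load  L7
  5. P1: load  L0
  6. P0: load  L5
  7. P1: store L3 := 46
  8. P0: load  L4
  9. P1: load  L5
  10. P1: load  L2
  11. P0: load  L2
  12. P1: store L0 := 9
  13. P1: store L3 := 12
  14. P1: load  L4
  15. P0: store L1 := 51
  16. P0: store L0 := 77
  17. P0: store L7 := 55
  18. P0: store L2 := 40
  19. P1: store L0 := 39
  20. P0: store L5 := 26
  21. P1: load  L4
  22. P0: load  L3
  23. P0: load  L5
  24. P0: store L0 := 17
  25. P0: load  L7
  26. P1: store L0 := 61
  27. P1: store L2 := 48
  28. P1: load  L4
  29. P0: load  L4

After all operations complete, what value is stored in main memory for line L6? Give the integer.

step 1: P1: load  L3  ⟶  IE  (L3)  txn=BusRd  M[L3]=40
step 2: P0: store L2 := 26  ⟶  MI  (L2)  txn=BusRdX  M[L2]=90
step 3: P0: store L0 := 98  ⟶  MI  (L0)  txn=BusRdX  M[L0]=50
step 4: P0: load  L7  ⟶  EI  (L7)  txn=BusRd  M[L7]=60
step 5: P1: load  L0  ⟶  SS  (L0)  txn=BusRd+Flush  M[L0]=98
step 6: P0: load  L5  ⟶  EI  (L5)  txn=BusRd  M[L5]=60
step 7: P1: store L3 := 46  ⟶  IM  (L3)  txn=∅  M[L3]=40
step 8: P0: load  L4  ⟶  EI  (L4)  txn=BusRd  M[L4]=30
step 9: P1: load  L5  ⟶  SS  (L5)  txn=BusRd  M[L5]=60
step 10: P1: load  L2  ⟶  SS  (L2)  txn=BusRd+Flush  M[L2]=26
step 11: P0: load  L2  ⟶  SS  (L2)  txn=∅  M[L2]=26
step 12: P1: store L0 := 9  ⟶  IM  (L0)  txn=BusUpgr  M[L0]=98
step 13: P1: store L3 := 12  ⟶  IM  (L3)  txn=∅  M[L3]=40
step 14: P1: load  L4  ⟶  SS  (L4)  txn=BusRd  M[L4]=30
step 15: P0: store L1 := 51  ⟶  MI  (L1)  txn=BusRdX  M[L1]=80
step 16: P0: store L0 := 77  ⟶  MI  (L0)  txn=BusRdX+Flush  M[L0]=9
step 17: P0: store L7 := 55  ⟶  MI  (L7)  txn=∅  M[L7]=60
step 18: P0: store L2 := 40  ⟶  MI  (L2)  txn=BusUpgr  M[L2]=26
step 19: P1: store L0 := 39  ⟶  IM  (L0)  txn=BusRdX+Flush  M[L0]=77
step 20: P0: store L5 := 26  ⟶  MI  (L5)  txn=BusUpgr  M[L5]=60
step 21: P1: load  L4  ⟶  SS  (L4)  txn=∅  M[L4]=30
step 22: P0: load  L3  ⟶  SS  (L3)  txn=BusRd+Flush  M[L3]=12
step 23: P0: load  L5  ⟶  MI  (L5)  txn=∅  M[L5]=60
step 24: P0: store L0 := 17  ⟶  MI  (L0)  txn=BusRdX+Flush  M[L0]=39
step 25: P0: load  L7  ⟶  MI  (L7)  txn=∅  M[L7]=60
step 26: P1: store L0 := 61  ⟶  IM  (L0)  txn=BusRdX+Flush  M[L0]=17
step 27: P1: store L2 := 48  ⟶  IM  (L2)  txn=BusRdX+Flush  M[L2]=40
step 28: P1: load  L4  ⟶  SS  (L4)  txn=∅  M[L4]=30
step 29: P0: load  L4  ⟶  SS  (L4)  txn=∅  M[L4]=30

memory[L6] = 80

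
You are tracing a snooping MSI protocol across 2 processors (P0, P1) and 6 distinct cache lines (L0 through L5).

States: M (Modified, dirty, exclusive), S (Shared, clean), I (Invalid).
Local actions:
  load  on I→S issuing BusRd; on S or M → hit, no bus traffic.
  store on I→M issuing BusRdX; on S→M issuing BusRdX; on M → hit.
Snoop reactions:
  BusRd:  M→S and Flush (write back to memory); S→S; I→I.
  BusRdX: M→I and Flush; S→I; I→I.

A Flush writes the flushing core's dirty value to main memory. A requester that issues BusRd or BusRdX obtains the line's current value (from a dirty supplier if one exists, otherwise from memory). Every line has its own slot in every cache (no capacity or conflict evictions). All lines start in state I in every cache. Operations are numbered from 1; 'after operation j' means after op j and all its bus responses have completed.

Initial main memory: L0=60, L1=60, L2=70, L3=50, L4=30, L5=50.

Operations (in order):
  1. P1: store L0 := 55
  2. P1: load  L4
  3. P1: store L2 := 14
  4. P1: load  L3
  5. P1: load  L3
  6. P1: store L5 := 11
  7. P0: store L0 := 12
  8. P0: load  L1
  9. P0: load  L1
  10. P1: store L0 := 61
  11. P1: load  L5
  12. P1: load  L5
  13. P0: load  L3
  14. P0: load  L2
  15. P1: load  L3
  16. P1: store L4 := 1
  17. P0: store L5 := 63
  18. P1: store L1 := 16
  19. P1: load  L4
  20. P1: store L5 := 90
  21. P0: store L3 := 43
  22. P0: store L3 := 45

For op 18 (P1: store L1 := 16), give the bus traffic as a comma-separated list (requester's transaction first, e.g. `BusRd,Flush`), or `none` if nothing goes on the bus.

bus = BusRdX

  op1 P1: store L0 := 55 → I/M on L0; bus BusRdX; mem=60
  op2 P1: load  L4 → I/S on L4; bus BusRd; mem=30
  op3 P1: store L2 := 14 → I/M on L2; bus BusRdX; mem=70
  op4 P1: load  L3 → I/S on L3; bus BusRd; mem=50
  op5 P1: load  L3 → I/S on L3; bus (none); mem=50
  op6 P1: store L5 := 11 → I/M on L5; bus BusRdX; mem=50
  op7 P0: store L0 := 12 → M/I on L0; bus BusRdX Flush; mem=55
  op8 P0: load  L1 → S/I on L1; bus BusRd; mem=60
  op9 P0: load  L1 → S/I on L1; bus (none); mem=60
  op10 P1: store L0 := 61 → I/M on L0; bus BusRdX Flush; mem=12
  op11 P1: load  L5 → I/M on L5; bus (none); mem=50
  op12 P1: load  L5 → I/M on L5; bus (none); mem=50
  op13 P0: load  L3 → S/S on L3; bus BusRd; mem=50
  op14 P0: load  L2 → S/S on L2; bus BusRd Flush; mem=14
  op15 P1: load  L3 → S/S on L3; bus (none); mem=50
  op16 P1: store L4 := 1 → I/M on L4; bus BusRdX; mem=30
  op17 P0: store L5 := 63 → M/I on L5; bus BusRdX Flush; mem=11
  op18 P1: store L1 := 16 → I/M on L1; bus BusRdX; mem=60
  op19 P1: load  L4 → I/M on L4; bus (none); mem=30
  op20 P1: store L5 := 90 → I/M on L5; bus BusRdX Flush; mem=63
  op21 P0: store L3 := 43 → M/I on L3; bus BusRdX; mem=50
  op22 P0: store L3 := 45 → M/I on L3; bus (none); mem=50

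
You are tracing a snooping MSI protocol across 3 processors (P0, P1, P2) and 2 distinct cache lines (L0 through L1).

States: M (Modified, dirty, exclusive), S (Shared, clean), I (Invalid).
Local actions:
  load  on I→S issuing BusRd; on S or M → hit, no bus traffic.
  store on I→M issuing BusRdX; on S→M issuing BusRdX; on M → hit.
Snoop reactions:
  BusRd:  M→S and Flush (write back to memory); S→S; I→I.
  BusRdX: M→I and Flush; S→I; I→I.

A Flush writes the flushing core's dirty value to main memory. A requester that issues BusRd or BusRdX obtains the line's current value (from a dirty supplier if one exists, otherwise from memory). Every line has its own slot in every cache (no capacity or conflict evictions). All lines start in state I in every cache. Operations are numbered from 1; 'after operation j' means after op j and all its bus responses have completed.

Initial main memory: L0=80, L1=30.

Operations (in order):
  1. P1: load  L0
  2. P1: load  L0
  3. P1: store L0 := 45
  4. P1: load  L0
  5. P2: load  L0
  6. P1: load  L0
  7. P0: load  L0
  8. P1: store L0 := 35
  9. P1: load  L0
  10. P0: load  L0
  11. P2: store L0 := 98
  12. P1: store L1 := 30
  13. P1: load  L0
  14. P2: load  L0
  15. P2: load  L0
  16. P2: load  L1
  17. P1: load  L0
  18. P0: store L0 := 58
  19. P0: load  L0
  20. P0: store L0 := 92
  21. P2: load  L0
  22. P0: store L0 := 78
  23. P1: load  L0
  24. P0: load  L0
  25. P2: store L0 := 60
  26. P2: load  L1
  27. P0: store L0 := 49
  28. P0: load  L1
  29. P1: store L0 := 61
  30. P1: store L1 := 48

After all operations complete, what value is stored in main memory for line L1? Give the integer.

memory[L1] = 30

1. P1: load  L0  bus=[BusRd]  L0: P0=I P1=S P2=I  mem[L0]=80
2. P1: load  L0  bus=[-]  L0: P0=I P1=S P2=I  mem[L0]=80
3. P1: store L0 := 45  bus=[BusRdX]  L0: P0=I P1=M P2=I  mem[L0]=80
4. P1: load  L0  bus=[-]  L0: P0=I P1=M P2=I  mem[L0]=80
5. P2: load  L0  bus=[BusRd,Flush]  L0: P0=I P1=S P2=S  mem[L0]=45
6. P1: load  L0  bus=[-]  L0: P0=I P1=S P2=S  mem[L0]=45
7. P0: load  L0  bus=[BusRd]  L0: P0=S P1=S P2=S  mem[L0]=45
8. P1: store L0 := 35  bus=[BusRdX]  L0: P0=I P1=M P2=I  mem[L0]=45
9. P1: load  L0  bus=[-]  L0: P0=I P1=M P2=I  mem[L0]=45
10. P0: load  L0  bus=[BusRd,Flush]  L0: P0=S P1=S P2=I  mem[L0]=35
11. P2: store L0 := 98  bus=[BusRdX]  L0: P0=I P1=I P2=M  mem[L0]=35
12. P1: store L1 := 30  bus=[BusRdX]  L1: P0=I P1=M P2=I  mem[L1]=30
13. P1: load  L0  bus=[BusRd,Flush]  L0: P0=I P1=S P2=S  mem[L0]=98
14. P2: load  L0  bus=[-]  L0: P0=I P1=S P2=S  mem[L0]=98
15. P2: load  L0  bus=[-]  L0: P0=I P1=S P2=S  mem[L0]=98
16. P2: load  L1  bus=[BusRd,Flush]  L1: P0=I P1=S P2=S  mem[L1]=30
17. P1: load  L0  bus=[-]  L0: P0=I P1=S P2=S  mem[L0]=98
18. P0: store L0 := 58  bus=[BusRdX]  L0: P0=M P1=I P2=I  mem[L0]=98
19. P0: load  L0  bus=[-]  L0: P0=M P1=I P2=I  mem[L0]=98
20. P0: store L0 := 92  bus=[-]  L0: P0=M P1=I P2=I  mem[L0]=98
21. P2: load  L0  bus=[BusRd,Flush]  L0: P0=S P1=I P2=S  mem[L0]=92
22. P0: store L0 := 78  bus=[BusRdX]  L0: P0=M P1=I P2=I  mem[L0]=92
23. P1: load  L0  bus=[BusRd,Flush]  L0: P0=S P1=S P2=I  mem[L0]=78
24. P0: load  L0  bus=[-]  L0: P0=S P1=S P2=I  mem[L0]=78
25. P2: store L0 := 60  bus=[BusRdX]  L0: P0=I P1=I P2=M  mem[L0]=78
26. P2: load  L1  bus=[-]  L1: P0=I P1=S P2=S  mem[L1]=30
27. P0: store L0 := 49  bus=[BusRdX,Flush]  L0: P0=M P1=I P2=I  mem[L0]=60
28. P0: load  L1  bus=[BusRd]  L1: P0=S P1=S P2=S  mem[L1]=30
29. P1: store L0 := 61  bus=[BusRdX,Flush]  L0: P0=I P1=M P2=I  mem[L0]=49
30. P1: store L1 := 48  bus=[BusRdX]  L1: P0=I P1=M P2=I  mem[L1]=30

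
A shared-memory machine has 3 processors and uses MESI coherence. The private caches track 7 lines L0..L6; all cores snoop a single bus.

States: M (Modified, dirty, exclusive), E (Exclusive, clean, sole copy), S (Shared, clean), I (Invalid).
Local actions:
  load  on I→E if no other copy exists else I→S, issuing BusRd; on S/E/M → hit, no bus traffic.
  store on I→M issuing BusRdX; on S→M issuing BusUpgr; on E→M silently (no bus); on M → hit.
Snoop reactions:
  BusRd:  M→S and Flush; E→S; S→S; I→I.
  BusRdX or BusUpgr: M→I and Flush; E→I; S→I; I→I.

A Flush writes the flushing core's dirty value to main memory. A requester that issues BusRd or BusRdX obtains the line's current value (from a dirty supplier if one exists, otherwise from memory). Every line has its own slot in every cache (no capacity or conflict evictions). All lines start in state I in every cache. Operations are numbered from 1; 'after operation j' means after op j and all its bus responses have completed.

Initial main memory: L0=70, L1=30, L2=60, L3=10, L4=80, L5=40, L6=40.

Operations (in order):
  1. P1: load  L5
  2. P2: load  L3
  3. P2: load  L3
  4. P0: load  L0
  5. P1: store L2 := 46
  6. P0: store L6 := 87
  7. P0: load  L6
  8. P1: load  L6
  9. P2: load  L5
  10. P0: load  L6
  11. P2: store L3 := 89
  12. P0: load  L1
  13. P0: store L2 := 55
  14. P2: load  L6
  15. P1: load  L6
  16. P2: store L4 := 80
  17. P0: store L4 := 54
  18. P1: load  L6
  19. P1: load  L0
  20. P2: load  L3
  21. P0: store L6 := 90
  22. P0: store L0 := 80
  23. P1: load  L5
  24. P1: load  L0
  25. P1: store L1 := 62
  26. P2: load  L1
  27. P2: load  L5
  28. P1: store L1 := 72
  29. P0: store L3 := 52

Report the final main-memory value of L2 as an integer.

memory[L2] = 46

[1] P1: load  L5 | P0:I, P1:E(40), P2:I | bus: BusRd
[2] P2: load  L3 | P0:I, P1:I, P2:E(10) | bus: BusRd
[3] P2: load  L3 | P0:I, P1:I, P2:E(10) | bus: none
[4] P0: load  L0 | P0:E(70), P1:I, P2:I | bus: BusRd
[5] P1: store L2 := 46 | P0:I, P1:M(46), P2:I | bus: BusRdX
[6] P0: store L6 := 87 | P0:M(87), P1:I, P2:I | bus: BusRdX
[7] P0: load  L6 | P0:M(87), P1:I, P2:I | bus: none
[8] P1: load  L6 | P0:S(87), P1:S(87), P2:I | bus: BusRd,Flush
[9] P2: load  L5 | P0:I, P1:S(40), P2:S(40) | bus: BusRd
[10] P0: load  L6 | P0:S(87), P1:S(87), P2:I | bus: none
[11] P2: store L3 := 89 | P0:I, P1:I, P2:M(89) | bus: none
[12] P0: load  L1 | P0:E(30), P1:I, P2:I | bus: BusRd
[13] P0: store L2 := 55 | P0:M(55), P1:I, P2:I | bus: BusRdX,Flush
[14] P2: load  L6 | P0:S(87), P1:S(87), P2:S(87) | bus: BusRd
[15] P1: load  L6 | P0:S(87), P1:S(87), P2:S(87) | bus: none
[16] P2: store L4 := 80 | P0:I, P1:I, P2:M(80) | bus: BusRdX
[17] P0: store L4 := 54 | P0:M(54), P1:I, P2:I | bus: BusRdX,Flush
[18] P1: load  L6 | P0:S(87), P1:S(87), P2:S(87) | bus: none
[19] P1: load  L0 | P0:S(70), P1:S(70), P2:I | bus: BusRd
[20] P2: load  L3 | P0:I, P1:I, P2:M(89) | bus: none
[21] P0: store L6 := 90 | P0:M(90), P1:I, P2:I | bus: BusUpgr
[22] P0: store L0 := 80 | P0:M(80), P1:I, P2:I | bus: BusUpgr
[23] P1: load  L5 | P0:I, P1:S(40), P2:S(40) | bus: none
[24] P1: load  L0 | P0:S(80), P1:S(80), P2:I | bus: BusRd,Flush
[25] P1: store L1 := 62 | P0:I, P1:M(62), P2:I | bus: BusRdX
[26] P2: load  L1 | P0:I, P1:S(62), P2:S(62) | bus: BusRd,Flush
[27] P2: load  L5 | P0:I, P1:S(40), P2:S(40) | bus: none
[28] P1: store L1 := 72 | P0:I, P1:M(72), P2:I | bus: BusUpgr
[29] P0: store L3 := 52 | P0:M(52), P1:I, P2:I | bus: BusRdX,Flush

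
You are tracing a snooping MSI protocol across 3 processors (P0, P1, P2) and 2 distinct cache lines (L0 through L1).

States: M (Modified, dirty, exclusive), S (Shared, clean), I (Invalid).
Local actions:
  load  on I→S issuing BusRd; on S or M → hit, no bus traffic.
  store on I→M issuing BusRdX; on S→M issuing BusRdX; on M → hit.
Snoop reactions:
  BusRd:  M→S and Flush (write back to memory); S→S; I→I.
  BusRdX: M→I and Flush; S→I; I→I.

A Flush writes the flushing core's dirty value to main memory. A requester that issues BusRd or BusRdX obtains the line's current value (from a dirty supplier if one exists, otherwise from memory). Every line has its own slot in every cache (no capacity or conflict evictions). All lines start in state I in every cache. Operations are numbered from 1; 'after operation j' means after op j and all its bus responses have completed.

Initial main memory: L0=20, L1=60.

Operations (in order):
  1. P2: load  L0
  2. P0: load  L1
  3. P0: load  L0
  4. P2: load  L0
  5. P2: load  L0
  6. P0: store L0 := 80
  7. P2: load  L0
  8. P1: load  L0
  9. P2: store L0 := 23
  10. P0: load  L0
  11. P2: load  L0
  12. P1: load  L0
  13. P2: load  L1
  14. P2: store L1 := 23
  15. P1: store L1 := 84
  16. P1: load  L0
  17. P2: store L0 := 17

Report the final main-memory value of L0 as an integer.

memory[L0] = 23

  op1 P2: load  L0 → I/I/S on L0; bus BusRd; mem=20
  op2 P0: load  L1 → S/I/I on L1; bus BusRd; mem=60
  op3 P0: load  L0 → S/I/S on L0; bus BusRd; mem=20
  op4 P2: load  L0 → S/I/S on L0; bus (none); mem=20
  op5 P2: load  L0 → S/I/S on L0; bus (none); mem=20
  op6 P0: store L0 := 80 → M/I/I on L0; bus BusRdX; mem=20
  op7 P2: load  L0 → S/I/S on L0; bus BusRd Flush; mem=80
  op8 P1: load  L0 → S/S/S on L0; bus BusRd; mem=80
  op9 P2: store L0 := 23 → I/I/M on L0; bus BusRdX; mem=80
  op10 P0: load  L0 → S/I/S on L0; bus BusRd Flush; mem=23
  op11 P2: load  L0 → S/I/S on L0; bus (none); mem=23
  op12 P1: load  L0 → S/S/S on L0; bus BusRd; mem=23
  op13 P2: load  L1 → S/I/S on L1; bus BusRd; mem=60
  op14 P2: store L1 := 23 → I/I/M on L1; bus BusRdX; mem=60
  op15 P1: store L1 := 84 → I/M/I on L1; bus BusRdX Flush; mem=23
  op16 P1: load  L0 → S/S/S on L0; bus (none); mem=23
  op17 P2: store L0 := 17 → I/I/M on L0; bus BusRdX; mem=23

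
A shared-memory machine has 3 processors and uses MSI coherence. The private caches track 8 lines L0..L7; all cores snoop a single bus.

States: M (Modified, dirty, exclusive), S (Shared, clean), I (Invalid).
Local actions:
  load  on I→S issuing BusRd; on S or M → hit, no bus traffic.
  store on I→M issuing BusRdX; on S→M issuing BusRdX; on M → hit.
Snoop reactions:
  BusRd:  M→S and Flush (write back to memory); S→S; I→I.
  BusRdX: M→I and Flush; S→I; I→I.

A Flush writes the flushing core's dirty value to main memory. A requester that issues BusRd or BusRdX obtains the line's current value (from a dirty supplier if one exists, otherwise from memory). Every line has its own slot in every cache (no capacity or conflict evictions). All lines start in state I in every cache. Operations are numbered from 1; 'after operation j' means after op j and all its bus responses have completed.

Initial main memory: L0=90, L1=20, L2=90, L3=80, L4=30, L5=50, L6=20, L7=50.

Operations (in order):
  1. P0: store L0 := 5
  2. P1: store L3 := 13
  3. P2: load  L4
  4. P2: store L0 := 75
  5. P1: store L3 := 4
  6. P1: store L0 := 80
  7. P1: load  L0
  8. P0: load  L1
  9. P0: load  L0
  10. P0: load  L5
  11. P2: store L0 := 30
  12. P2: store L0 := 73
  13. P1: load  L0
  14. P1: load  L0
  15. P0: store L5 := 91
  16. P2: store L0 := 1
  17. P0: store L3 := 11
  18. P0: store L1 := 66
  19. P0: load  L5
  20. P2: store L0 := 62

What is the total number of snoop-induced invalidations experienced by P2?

invalidations = 1

1. P0: store L0 := 5  bus=[BusRdX]  L0: P0=M P1=I P2=I  mem[L0]=90
2. P1: store L3 := 13  bus=[BusRdX]  L3: P0=I P1=M P2=I  mem[L3]=80
3. P2: load  L4  bus=[BusRd]  L4: P0=I P1=I P2=S  mem[L4]=30
4. P2: store L0 := 75  bus=[BusRdX,Flush]  L0: P0=I P1=I P2=M  mem[L0]=5
5. P1: store L3 := 4  bus=[-]  L3: P0=I P1=M P2=I  mem[L3]=80
6. P1: store L0 := 80  bus=[BusRdX,Flush]  L0: P0=I P1=M P2=I  mem[L0]=75
7. P1: load  L0  bus=[-]  L0: P0=I P1=M P2=I  mem[L0]=75
8. P0: load  L1  bus=[BusRd]  L1: P0=S P1=I P2=I  mem[L1]=20
9. P0: load  L0  bus=[BusRd,Flush]  L0: P0=S P1=S P2=I  mem[L0]=80
10. P0: load  L5  bus=[BusRd]  L5: P0=S P1=I P2=I  mem[L5]=50
11. P2: store L0 := 30  bus=[BusRdX]  L0: P0=I P1=I P2=M  mem[L0]=80
12. P2: store L0 := 73  bus=[-]  L0: P0=I P1=I P2=M  mem[L0]=80
13. P1: load  L0  bus=[BusRd,Flush]  L0: P0=I P1=S P2=S  mem[L0]=73
14. P1: load  L0  bus=[-]  L0: P0=I P1=S P2=S  mem[L0]=73
15. P0: store L5 := 91  bus=[BusRdX]  L5: P0=M P1=I P2=I  mem[L5]=50
16. P2: store L0 := 1  bus=[BusRdX]  L0: P0=I P1=I P2=M  mem[L0]=73
17. P0: store L3 := 11  bus=[BusRdX,Flush]  L3: P0=M P1=I P2=I  mem[L3]=4
18. P0: store L1 := 66  bus=[BusRdX]  L1: P0=M P1=I P2=I  mem[L1]=20
19. P0: load  L5  bus=[-]  L5: P0=M P1=I P2=I  mem[L5]=50
20. P2: store L0 := 62  bus=[-]  L0: P0=I P1=I P2=M  mem[L0]=73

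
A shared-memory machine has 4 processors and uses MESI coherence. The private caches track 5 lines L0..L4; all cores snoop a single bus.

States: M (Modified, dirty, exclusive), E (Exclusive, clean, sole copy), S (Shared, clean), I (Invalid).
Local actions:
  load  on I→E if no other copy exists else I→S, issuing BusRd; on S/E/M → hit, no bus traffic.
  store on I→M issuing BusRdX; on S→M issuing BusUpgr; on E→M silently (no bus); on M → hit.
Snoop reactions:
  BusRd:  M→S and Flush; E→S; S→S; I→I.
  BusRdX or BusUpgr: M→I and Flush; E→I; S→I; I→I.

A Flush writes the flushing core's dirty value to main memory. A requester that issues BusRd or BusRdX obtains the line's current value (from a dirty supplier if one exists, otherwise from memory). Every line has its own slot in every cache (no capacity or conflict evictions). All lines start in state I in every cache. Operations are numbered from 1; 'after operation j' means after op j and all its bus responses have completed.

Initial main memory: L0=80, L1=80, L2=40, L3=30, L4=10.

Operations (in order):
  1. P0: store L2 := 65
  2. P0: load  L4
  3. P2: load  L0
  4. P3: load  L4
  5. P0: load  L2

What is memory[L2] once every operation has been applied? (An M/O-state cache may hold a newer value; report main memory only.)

memory[L2] = 40

step 1: P0: store L2 := 65  ⟶  MIII  (L2)  txn=BusRdX  M[L2]=40
step 2: P0: load  L4  ⟶  EIII  (L4)  txn=BusRd  M[L4]=10
step 3: P2: load  L0  ⟶  IIEI  (L0)  txn=BusRd  M[L0]=80
step 4: P3: load  L4  ⟶  SIIS  (L4)  txn=BusRd  M[L4]=10
step 5: P0: load  L2  ⟶  MIII  (L2)  txn=∅  M[L2]=40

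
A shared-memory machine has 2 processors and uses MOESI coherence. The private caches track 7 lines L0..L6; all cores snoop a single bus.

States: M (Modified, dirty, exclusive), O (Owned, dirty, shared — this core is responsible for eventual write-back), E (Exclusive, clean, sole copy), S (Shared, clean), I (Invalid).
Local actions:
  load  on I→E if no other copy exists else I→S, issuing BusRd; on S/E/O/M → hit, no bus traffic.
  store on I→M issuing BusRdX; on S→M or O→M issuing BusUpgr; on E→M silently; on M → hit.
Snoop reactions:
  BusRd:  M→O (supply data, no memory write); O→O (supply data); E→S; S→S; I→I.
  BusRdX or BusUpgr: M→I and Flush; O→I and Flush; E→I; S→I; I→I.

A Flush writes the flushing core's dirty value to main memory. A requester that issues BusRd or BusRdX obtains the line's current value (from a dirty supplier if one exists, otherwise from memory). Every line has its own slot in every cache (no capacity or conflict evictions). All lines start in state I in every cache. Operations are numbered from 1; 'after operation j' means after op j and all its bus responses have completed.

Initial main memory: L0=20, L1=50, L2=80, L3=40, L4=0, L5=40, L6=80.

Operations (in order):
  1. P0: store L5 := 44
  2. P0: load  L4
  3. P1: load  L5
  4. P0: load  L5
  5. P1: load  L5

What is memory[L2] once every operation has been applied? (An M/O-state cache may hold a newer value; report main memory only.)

step 1: P0: store L5 := 44  ⟶  MI  (L5)  txn=BusRdX  M[L5]=40
step 2: P0: load  L4  ⟶  EI  (L4)  txn=BusRd  M[L4]=0
step 3: P1: load  L5  ⟶  OS  (L5)  txn=BusRd  M[L5]=40
step 4: P0: load  L5  ⟶  OS  (L5)  txn=∅  M[L5]=40
step 5: P1: load  L5  ⟶  OS  (L5)  txn=∅  M[L5]=40

memory[L2] = 80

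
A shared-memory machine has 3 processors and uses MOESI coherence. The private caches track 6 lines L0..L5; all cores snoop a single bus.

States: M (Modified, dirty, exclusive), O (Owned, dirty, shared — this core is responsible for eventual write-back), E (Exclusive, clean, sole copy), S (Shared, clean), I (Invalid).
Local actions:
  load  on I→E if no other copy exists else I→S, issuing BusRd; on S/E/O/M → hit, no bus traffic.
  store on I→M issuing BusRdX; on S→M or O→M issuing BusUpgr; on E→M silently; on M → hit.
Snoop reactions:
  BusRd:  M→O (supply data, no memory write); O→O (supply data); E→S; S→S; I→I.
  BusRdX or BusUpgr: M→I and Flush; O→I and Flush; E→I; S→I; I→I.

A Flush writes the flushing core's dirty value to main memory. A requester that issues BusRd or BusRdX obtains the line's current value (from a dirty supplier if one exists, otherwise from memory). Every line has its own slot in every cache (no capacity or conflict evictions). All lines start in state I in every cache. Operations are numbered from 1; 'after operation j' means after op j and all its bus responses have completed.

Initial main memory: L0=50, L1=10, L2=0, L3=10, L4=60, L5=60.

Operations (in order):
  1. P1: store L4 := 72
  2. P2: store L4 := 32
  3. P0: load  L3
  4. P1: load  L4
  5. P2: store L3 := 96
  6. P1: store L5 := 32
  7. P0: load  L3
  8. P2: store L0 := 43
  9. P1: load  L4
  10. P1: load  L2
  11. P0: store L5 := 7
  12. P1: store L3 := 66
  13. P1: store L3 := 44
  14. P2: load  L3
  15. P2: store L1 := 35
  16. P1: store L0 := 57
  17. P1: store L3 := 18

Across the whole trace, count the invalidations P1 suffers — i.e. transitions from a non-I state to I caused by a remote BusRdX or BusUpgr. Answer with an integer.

  op1 P1: store L4 := 72 → I/M/I on L4; bus BusRdX; mem=60
  op2 P2: store L4 := 32 → I/I/M on L4; bus BusRdX Flush; mem=72
  op3 P0: load  L3 → E/I/I on L3; bus BusRd; mem=10
  op4 P1: load  L4 → I/S/O on L4; bus BusRd; mem=72
  op5 P2: store L3 := 96 → I/I/M on L3; bus BusRdX; mem=10
  op6 P1: store L5 := 32 → I/M/I on L5; bus BusRdX; mem=60
  op7 P0: load  L3 → S/I/O on L3; bus BusRd; mem=10
  op8 P2: store L0 := 43 → I/I/M on L0; bus BusRdX; mem=50
  op9 P1: load  L4 → I/S/O on L4; bus (none); mem=72
  op10 P1: load  L2 → I/E/I on L2; bus BusRd; mem=0
  op11 P0: store L5 := 7 → M/I/I on L5; bus BusRdX Flush; mem=32
  op12 P1: store L3 := 66 → I/M/I on L3; bus BusRdX Flush; mem=96
  op13 P1: store L3 := 44 → I/M/I on L3; bus (none); mem=96
  op14 P2: load  L3 → I/O/S on L3; bus BusRd; mem=96
  op15 P2: store L1 := 35 → I/I/M on L1; bus BusRdX; mem=10
  op16 P1: store L0 := 57 → I/M/I on L0; bus BusRdX Flush; mem=43
  op17 P1: store L3 := 18 → I/M/I on L3; bus BusUpgr; mem=96

invalidations = 2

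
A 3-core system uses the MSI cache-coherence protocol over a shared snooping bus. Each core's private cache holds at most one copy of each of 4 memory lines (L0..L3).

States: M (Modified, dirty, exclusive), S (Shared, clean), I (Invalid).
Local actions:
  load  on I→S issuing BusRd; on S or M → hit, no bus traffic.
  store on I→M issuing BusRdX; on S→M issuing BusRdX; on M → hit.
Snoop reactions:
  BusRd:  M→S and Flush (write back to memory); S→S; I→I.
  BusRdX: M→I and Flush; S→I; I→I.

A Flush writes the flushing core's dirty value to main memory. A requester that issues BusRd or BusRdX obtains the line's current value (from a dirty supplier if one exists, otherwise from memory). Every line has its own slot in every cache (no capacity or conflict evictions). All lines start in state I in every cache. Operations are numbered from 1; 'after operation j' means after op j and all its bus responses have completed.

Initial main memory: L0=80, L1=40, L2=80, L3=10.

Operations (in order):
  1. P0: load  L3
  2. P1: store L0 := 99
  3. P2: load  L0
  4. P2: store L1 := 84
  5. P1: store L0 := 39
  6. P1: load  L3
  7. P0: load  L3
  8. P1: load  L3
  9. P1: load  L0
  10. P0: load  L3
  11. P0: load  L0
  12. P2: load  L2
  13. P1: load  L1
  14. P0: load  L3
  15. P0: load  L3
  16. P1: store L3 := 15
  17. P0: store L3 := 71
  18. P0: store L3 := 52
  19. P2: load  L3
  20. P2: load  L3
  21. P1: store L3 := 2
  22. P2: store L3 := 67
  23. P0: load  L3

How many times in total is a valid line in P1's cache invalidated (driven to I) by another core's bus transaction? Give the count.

invalidations = 2

1. P0: load  L3  bus=[BusRd]  L3: P0=S P1=I P2=I  mem[L3]=10
2. P1: store L0 := 99  bus=[BusRdX]  L0: P0=I P1=M P2=I  mem[L0]=80
3. P2: load  L0  bus=[BusRd,Flush]  L0: P0=I P1=S P2=S  mem[L0]=99
4. P2: store L1 := 84  bus=[BusRdX]  L1: P0=I P1=I P2=M  mem[L1]=40
5. P1: store L0 := 39  bus=[BusRdX]  L0: P0=I P1=M P2=I  mem[L0]=99
6. P1: load  L3  bus=[BusRd]  L3: P0=S P1=S P2=I  mem[L3]=10
7. P0: load  L3  bus=[-]  L3: P0=S P1=S P2=I  mem[L3]=10
8. P1: load  L3  bus=[-]  L3: P0=S P1=S P2=I  mem[L3]=10
9. P1: load  L0  bus=[-]  L0: P0=I P1=M P2=I  mem[L0]=99
10. P0: load  L3  bus=[-]  L3: P0=S P1=S P2=I  mem[L3]=10
11. P0: load  L0  bus=[BusRd,Flush]  L0: P0=S P1=S P2=I  mem[L0]=39
12. P2: load  L2  bus=[BusRd]  L2: P0=I P1=I P2=S  mem[L2]=80
13. P1: load  L1  bus=[BusRd,Flush]  L1: P0=I P1=S P2=S  mem[L1]=84
14. P0: load  L3  bus=[-]  L3: P0=S P1=S P2=I  mem[L3]=10
15. P0: load  L3  bus=[-]  L3: P0=S P1=S P2=I  mem[L3]=10
16. P1: store L3 := 15  bus=[BusRdX]  L3: P0=I P1=M P2=I  mem[L3]=10
17. P0: store L3 := 71  bus=[BusRdX,Flush]  L3: P0=M P1=I P2=I  mem[L3]=15
18. P0: store L3 := 52  bus=[-]  L3: P0=M P1=I P2=I  mem[L3]=15
19. P2: load  L3  bus=[BusRd,Flush]  L3: P0=S P1=I P2=S  mem[L3]=52
20. P2: load  L3  bus=[-]  L3: P0=S P1=I P2=S  mem[L3]=52
21. P1: store L3 := 2  bus=[BusRdX]  L3: P0=I P1=M P2=I  mem[L3]=52
22. P2: store L3 := 67  bus=[BusRdX,Flush]  L3: P0=I P1=I P2=M  mem[L3]=2
23. P0: load  L3  bus=[BusRd,Flush]  L3: P0=S P1=I P2=S  mem[L3]=67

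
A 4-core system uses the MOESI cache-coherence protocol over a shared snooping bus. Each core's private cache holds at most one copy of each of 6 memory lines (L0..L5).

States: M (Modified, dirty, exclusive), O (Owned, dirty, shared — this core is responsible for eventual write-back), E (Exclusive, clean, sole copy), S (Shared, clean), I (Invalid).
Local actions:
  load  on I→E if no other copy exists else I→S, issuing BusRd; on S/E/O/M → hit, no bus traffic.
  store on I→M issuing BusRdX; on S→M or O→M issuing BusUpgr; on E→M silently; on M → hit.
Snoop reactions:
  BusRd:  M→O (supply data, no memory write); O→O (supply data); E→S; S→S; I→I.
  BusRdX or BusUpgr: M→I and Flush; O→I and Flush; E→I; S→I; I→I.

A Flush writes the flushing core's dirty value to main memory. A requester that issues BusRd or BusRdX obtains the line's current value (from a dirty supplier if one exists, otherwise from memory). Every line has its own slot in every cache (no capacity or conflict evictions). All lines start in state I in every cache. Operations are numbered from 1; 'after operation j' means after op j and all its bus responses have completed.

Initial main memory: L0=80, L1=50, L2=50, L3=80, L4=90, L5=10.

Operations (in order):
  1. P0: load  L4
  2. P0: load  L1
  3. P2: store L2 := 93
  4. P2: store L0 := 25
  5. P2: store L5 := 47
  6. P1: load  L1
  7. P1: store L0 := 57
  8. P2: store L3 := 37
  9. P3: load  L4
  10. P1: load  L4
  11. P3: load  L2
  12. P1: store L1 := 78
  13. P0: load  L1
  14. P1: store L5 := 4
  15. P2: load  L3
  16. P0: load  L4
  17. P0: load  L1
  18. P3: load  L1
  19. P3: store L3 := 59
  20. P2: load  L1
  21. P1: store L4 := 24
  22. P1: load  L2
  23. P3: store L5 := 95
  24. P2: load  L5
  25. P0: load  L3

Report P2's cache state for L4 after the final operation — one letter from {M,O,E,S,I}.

state = I

step 1: P0: load  L4  ⟶  EIII  (L4)  txn=BusRd  M[L4]=90
step 2: P0: load  L1  ⟶  EIII  (L1)  txn=BusRd  M[L1]=50
step 3: P2: store L2 := 93  ⟶  IIMI  (L2)  txn=BusRdX  M[L2]=50
step 4: P2: store L0 := 25  ⟶  IIMI  (L0)  txn=BusRdX  M[L0]=80
step 5: P2: store L5 := 47  ⟶  IIMI  (L5)  txn=BusRdX  M[L5]=10
step 6: P1: load  L1  ⟶  SSII  (L1)  txn=BusRd  M[L1]=50
step 7: P1: store L0 := 57  ⟶  IMII  (L0)  txn=BusRdX+Flush  M[L0]=25
step 8: P2: store L3 := 37  ⟶  IIMI  (L3)  txn=BusRdX  M[L3]=80
step 9: P3: load  L4  ⟶  SIIS  (L4)  txn=BusRd  M[L4]=90
step 10: P1: load  L4  ⟶  SSIS  (L4)  txn=BusRd  M[L4]=90
step 11: P3: load  L2  ⟶  IIOS  (L2)  txn=BusRd  M[L2]=50
step 12: P1: store L1 := 78  ⟶  IMII  (L1)  txn=BusUpgr  M[L1]=50
step 13: P0: load  L1  ⟶  SOII  (L1)  txn=BusRd  M[L1]=50
step 14: P1: store L5 := 4  ⟶  IMII  (L5)  txn=BusRdX+Flush  M[L5]=47
step 15: P2: load  L3  ⟶  IIMI  (L3)  txn=∅  M[L3]=80
step 16: P0: load  L4  ⟶  SSIS  (L4)  txn=∅  M[L4]=90
step 17: P0: load  L1  ⟶  SOII  (L1)  txn=∅  M[L1]=50
step 18: P3: load  L1  ⟶  SOIS  (L1)  txn=BusRd  M[L1]=50
step 19: P3: store L3 := 59  ⟶  IIIM  (L3)  txn=BusRdX+Flush  M[L3]=37
step 20: P2: load  L1  ⟶  SOSS  (L1)  txn=BusRd  M[L1]=50
step 21: P1: store L4 := 24  ⟶  IMII  (L4)  txn=BusUpgr  M[L4]=90
step 22: P1: load  L2  ⟶  ISOS  (L2)  txn=BusRd  M[L2]=50
step 23: P3: store L5 := 95  ⟶  IIIM  (L5)  txn=BusRdX+Flush  M[L5]=4
step 24: P2: load  L5  ⟶  IISO  (L5)  txn=BusRd  M[L5]=4
step 25: P0: load  L3  ⟶  SIIO  (L3)  txn=BusRd  M[L3]=37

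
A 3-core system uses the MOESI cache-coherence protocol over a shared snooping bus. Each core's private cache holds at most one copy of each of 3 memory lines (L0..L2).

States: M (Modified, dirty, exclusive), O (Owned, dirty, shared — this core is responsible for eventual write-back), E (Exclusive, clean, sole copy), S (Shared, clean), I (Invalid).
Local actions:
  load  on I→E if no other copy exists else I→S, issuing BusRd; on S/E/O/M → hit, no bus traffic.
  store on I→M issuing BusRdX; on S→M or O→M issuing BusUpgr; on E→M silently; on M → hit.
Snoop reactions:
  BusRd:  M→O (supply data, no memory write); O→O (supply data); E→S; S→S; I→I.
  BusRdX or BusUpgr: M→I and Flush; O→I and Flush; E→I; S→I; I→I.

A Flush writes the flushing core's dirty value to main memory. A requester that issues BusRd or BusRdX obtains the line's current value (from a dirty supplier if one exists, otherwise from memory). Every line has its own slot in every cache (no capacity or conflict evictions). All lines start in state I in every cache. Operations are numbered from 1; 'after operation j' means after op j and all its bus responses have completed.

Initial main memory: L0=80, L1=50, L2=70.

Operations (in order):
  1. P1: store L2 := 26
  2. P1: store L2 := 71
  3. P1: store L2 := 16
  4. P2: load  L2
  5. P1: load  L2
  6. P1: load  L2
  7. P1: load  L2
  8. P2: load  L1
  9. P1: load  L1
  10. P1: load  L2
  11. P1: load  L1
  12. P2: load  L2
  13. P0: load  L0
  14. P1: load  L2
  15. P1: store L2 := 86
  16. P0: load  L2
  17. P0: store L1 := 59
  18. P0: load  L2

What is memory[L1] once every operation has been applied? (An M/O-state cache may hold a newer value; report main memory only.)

memory[L1] = 50

  op1 P1: store L2 := 26 → I/M/I on L2; bus BusRdX; mem=70
  op2 P1: store L2 := 71 → I/M/I on L2; bus (none); mem=70
  op3 P1: store L2 := 16 → I/M/I on L2; bus (none); mem=70
  op4 P2: load  L2 → I/O/S on L2; bus BusRd; mem=70
  op5 P1: load  L2 → I/O/S on L2; bus (none); mem=70
  op6 P1: load  L2 → I/O/S on L2; bus (none); mem=70
  op7 P1: load  L2 → I/O/S on L2; bus (none); mem=70
  op8 P2: load  L1 → I/I/E on L1; bus BusRd; mem=50
  op9 P1: load  L1 → I/S/S on L1; bus BusRd; mem=50
  op10 P1: load  L2 → I/O/S on L2; bus (none); mem=70
  op11 P1: load  L1 → I/S/S on L1; bus (none); mem=50
  op12 P2: load  L2 → I/O/S on L2; bus (none); mem=70
  op13 P0: load  L0 → E/I/I on L0; bus BusRd; mem=80
  op14 P1: load  L2 → I/O/S on L2; bus (none); mem=70
  op15 P1: store L2 := 86 → I/M/I on L2; bus BusUpgr; mem=70
  op16 P0: load  L2 → S/O/I on L2; bus BusRd; mem=70
  op17 P0: store L1 := 59 → M/I/I on L1; bus BusRdX; mem=50
  op18 P0: load  L2 → S/O/I on L2; bus (none); mem=70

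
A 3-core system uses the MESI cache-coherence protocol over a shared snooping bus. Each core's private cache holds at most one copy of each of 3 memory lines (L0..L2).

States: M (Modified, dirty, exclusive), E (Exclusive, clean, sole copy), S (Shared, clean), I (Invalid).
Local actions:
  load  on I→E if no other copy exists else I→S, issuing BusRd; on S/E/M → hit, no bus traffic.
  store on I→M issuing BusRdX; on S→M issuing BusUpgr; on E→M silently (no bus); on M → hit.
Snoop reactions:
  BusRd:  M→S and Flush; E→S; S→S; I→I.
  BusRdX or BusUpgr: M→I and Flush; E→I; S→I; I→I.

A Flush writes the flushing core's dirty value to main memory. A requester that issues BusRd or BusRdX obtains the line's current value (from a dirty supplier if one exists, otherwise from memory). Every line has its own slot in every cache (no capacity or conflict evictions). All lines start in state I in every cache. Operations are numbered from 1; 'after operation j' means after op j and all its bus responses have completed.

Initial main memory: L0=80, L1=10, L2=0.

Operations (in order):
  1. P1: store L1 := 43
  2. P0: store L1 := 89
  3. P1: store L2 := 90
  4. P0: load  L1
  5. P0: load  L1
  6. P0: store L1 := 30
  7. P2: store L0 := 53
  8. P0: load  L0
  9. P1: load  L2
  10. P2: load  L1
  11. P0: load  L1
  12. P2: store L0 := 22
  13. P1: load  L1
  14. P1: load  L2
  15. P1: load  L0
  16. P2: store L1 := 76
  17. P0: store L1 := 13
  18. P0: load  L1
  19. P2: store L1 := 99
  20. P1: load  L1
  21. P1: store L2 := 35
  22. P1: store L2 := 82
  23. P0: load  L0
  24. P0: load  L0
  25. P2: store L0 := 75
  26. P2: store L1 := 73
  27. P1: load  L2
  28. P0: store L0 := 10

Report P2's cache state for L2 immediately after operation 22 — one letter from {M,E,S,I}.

state = I

step 1: P1: store L1 := 43  ⟶  IMI  (L1)  txn=BusRdX  M[L1]=10
step 2: P0: store L1 := 89  ⟶  MII  (L1)  txn=BusRdX+Flush  M[L1]=43
step 3: P1: store L2 := 90  ⟶  IMI  (L2)  txn=BusRdX  M[L2]=0
step 4: P0: load  L1  ⟶  MII  (L1)  txn=∅  M[L1]=43
step 5: P0: load  L1  ⟶  MII  (L1)  txn=∅  M[L1]=43
step 6: P0: store L1 := 30  ⟶  MII  (L1)  txn=∅  M[L1]=43
step 7: P2: store L0 := 53  ⟶  IIM  (L0)  txn=BusRdX  M[L0]=80
step 8: P0: load  L0  ⟶  SIS  (L0)  txn=BusRd+Flush  M[L0]=53
step 9: P1: load  L2  ⟶  IMI  (L2)  txn=∅  M[L2]=0
step 10: P2: load  L1  ⟶  SIS  (L1)  txn=BusRd+Flush  M[L1]=30
step 11: P0: load  L1  ⟶  SIS  (L1)  txn=∅  M[L1]=30
step 12: P2: store L0 := 22  ⟶  IIM  (L0)  txn=BusUpgr  M[L0]=53
step 13: P1: load  L1  ⟶  SSS  (L1)  txn=BusRd  M[L1]=30
step 14: P1: load  L2  ⟶  IMI  (L2)  txn=∅  M[L2]=0
step 15: P1: load  L0  ⟶  ISS  (L0)  txn=BusRd+Flush  M[L0]=22
step 16: P2: store L1 := 76  ⟶  IIM  (L1)  txn=BusUpgr  M[L1]=30
step 17: P0: store L1 := 13  ⟶  MII  (L1)  txn=BusRdX+Flush  M[L1]=76
step 18: P0: load  L1  ⟶  MII  (L1)  txn=∅  M[L1]=76
step 19: P2: store L1 := 99  ⟶  IIM  (L1)  txn=BusRdX+Flush  M[L1]=13
step 20: P1: load  L1  ⟶  ISS  (L1)  txn=BusRd+Flush  M[L1]=99
step 21: P1: store L2 := 35  ⟶  IMI  (L2)  txn=∅  M[L2]=0
step 22: P1: store L2 := 82  ⟶  IMI  (L2)  txn=∅  M[L2]=0
step 23: P0: load  L0  ⟶  SSS  (L0)  txn=BusRd  M[L0]=22
step 24: P0: load  L0  ⟶  SSS  (L0)  txn=∅  M[L0]=22
step 25: P2: store L0 := 75  ⟶  IIM  (L0)  txn=BusUpgr  M[L0]=22
step 26: P2: store L1 := 73  ⟶  IIM  (L1)  txn=BusUpgr  M[L1]=99
step 27: P1: load  L2  ⟶  IMI  (L2)  txn=∅  M[L2]=0
step 28: P0: store L0 := 10  ⟶  MII  (L0)  txn=BusRdX+Flush  M[L0]=75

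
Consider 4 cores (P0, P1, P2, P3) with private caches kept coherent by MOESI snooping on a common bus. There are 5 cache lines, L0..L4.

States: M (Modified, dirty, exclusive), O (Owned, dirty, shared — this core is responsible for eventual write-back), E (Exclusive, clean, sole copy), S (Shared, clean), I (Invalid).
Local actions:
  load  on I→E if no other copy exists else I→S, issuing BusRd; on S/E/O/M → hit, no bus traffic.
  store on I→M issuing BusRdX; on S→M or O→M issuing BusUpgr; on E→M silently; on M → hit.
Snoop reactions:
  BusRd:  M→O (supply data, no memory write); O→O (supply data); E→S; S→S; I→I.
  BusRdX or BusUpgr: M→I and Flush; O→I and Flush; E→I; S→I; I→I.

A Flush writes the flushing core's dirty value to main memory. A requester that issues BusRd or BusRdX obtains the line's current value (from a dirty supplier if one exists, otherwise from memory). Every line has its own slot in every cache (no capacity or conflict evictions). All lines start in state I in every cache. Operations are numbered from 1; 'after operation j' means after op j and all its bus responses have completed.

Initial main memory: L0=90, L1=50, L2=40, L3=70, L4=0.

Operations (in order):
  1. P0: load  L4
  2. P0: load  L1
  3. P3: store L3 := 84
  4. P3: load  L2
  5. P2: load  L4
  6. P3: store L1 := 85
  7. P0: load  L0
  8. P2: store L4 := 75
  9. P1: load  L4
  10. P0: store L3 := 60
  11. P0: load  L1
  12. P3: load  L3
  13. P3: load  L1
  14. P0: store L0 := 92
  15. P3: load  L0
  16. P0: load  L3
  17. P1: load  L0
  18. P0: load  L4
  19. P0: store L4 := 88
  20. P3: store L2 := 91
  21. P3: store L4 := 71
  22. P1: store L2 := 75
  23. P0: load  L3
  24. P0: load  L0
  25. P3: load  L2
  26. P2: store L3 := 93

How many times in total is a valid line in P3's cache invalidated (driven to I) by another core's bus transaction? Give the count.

invalidations = 3

  op1 P0: load  L4 → E/I/I/I on L4; bus BusRd; mem=0
  op2 P0: load  L1 → E/I/I/I on L1; bus BusRd; mem=50
  op3 P3: store L3 := 84 → I/I/I/M on L3; bus BusRdX; mem=70
  op4 P3: load  L2 → I/I/I/E on L2; bus BusRd; mem=40
  op5 P2: load  L4 → S/I/S/I on L4; bus BusRd; mem=0
  op6 P3: store L1 := 85 → I/I/I/M on L1; bus BusRdX; mem=50
  op7 P0: load  L0 → E/I/I/I on L0; bus BusRd; mem=90
  op8 P2: store L4 := 75 → I/I/M/I on L4; bus BusUpgr; mem=0
  op9 P1: load  L4 → I/S/O/I on L4; bus BusRd; mem=0
  op10 P0: store L3 := 60 → M/I/I/I on L3; bus BusRdX Flush; mem=84
  op11 P0: load  L1 → S/I/I/O on L1; bus BusRd; mem=50
  op12 P3: load  L3 → O/I/I/S on L3; bus BusRd; mem=84
  op13 P3: load  L1 → S/I/I/O on L1; bus (none); mem=50
  op14 P0: store L0 := 92 → M/I/I/I on L0; bus (none); mem=90
  op15 P3: load  L0 → O/I/I/S on L0; bus BusRd; mem=90
  op16 P0: load  L3 → O/I/I/S on L3; bus (none); mem=84
  op17 P1: load  L0 → O/S/I/S on L0; bus BusRd; mem=90
  op18 P0: load  L4 → S/S/O/I on L4; bus BusRd; mem=0
  op19 P0: store L4 := 88 → M/I/I/I on L4; bus BusUpgr Flush; mem=75
  op20 P3: store L2 := 91 → I/I/I/M on L2; bus (none); mem=40
  op21 P3: store L4 := 71 → I/I/I/M on L4; bus BusRdX Flush; mem=88
  op22 P1: store L2 := 75 → I/M/I/I on L2; bus BusRdX Flush; mem=91
  op23 P0: load  L3 → O/I/I/S on L3; bus (none); mem=84
  op24 P0: load  L0 → O/S/I/S on L0; bus (none); mem=90
  op25 P3: load  L2 → I/O/I/S on L2; bus BusRd; mem=91
  op26 P2: store L3 := 93 → I/I/M/I on L3; bus BusRdX Flush; mem=60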